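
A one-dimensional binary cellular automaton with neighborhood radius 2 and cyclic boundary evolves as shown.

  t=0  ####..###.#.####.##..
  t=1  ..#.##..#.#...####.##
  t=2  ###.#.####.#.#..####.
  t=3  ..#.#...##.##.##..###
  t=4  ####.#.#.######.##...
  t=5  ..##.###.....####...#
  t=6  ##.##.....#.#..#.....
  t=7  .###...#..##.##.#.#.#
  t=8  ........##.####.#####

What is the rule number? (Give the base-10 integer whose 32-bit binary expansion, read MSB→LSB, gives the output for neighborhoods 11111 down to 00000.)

  [31] ##### => .  t=4,i=11
  [30] ####. => #  t=0,i=2
  [29] ###.# => #  t=0,i=8
  [28] ###.. => .  t=0,i=3
  [27] ##.## => #  t=0,i=16
  [26] ##.#. => .  t=0,i=9
  [25] ##..# => #  t=0,i=4
  [24] ##... => .  t=4,i=18
  [23] #.### => .  t=0,i=12
  [22] #.##. => #  t=0,i=17
  [21] #.#.# => #  t=0,i=10
  [20] #.#.. => .  t=1,i=10
  [19] #..## => #  t=0,i=5
  [18] #..#. => #  t=1,i=1
  [17] #...# => .  t=1,i=12
  [16] #.... => .  t=5,i=9
  [15] .#### => .  t=0,i=1
  [14] .###. => .  t=0,i=7
  [13] .##.# => #  t=3,i=9
  [12] .##.. => .  t=0,i=18
  [11] .#.## => .  t=0,i=11
  [10] .#.#. => #  t=1,i=9
  [9] .#..# => #  t=2,i=14
  [8] .#... => #  t=1,i=11
  [7] ..### => .  t=0,i=0
  [6] ..##. => .  t=3,i=8
  [5] ..#.# => #  t=1,i=2
  [4] ..#.. => .  t=5,i=20
  [3] ...## => #  t=1,i=13
  [2] ...#. => .  t=5,i=19
  [1] ....# => .  t=5,i=11
  [0] ..... => #  t=5,i=10
  bits 01101010011011000010011100101001 = 1785472809

1785472809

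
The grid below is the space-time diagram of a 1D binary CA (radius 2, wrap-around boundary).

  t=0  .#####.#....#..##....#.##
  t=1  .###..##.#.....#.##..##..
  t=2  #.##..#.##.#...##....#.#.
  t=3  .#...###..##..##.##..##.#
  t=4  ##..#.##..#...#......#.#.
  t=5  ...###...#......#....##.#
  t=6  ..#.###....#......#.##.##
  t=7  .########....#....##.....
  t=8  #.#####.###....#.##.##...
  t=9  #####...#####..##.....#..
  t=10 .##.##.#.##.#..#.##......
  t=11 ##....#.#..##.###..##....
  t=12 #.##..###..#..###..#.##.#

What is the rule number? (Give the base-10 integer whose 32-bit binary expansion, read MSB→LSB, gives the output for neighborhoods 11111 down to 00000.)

2509622376

  ##### -> #   bit 31 = 1  t=0,i=3
  ####. -> .   bit 30 = 0  t=0,i=4
  ###.# -> .   bit 29 = 0  t=0,i=5
  ###.. -> #   bit 28 = 1  t=1,i=3
  ##.## -> .   bit 27 = 0  t=0,i=0
  ##.#. -> #   bit 26 = 1  t=0,i=6
  ##..# -> .   bit 25 = 0  t=1,i=4
  ##... -> #   bit 24 = 1  t=0,i=17
  #.### -> #   bit 23 = 1  t=0,i=1
  #.##. -> .   bit 22 = 0  t=0,i=23
  #.#.# -> .   bit 21 = 0  t=2,i=0
  #.#.. -> #   bit 20 = 1  t=0,i=7
  #..## -> .   bit 19 = 0  t=0,i=14
  #..#. -> #   bit 18 = 1  t=2,i=5
  #...# -> .   bit 17 = 0  t=1,i=24
  #.... -> #   bit 16 = 1  t=0,i=9
  .#### -> #   bit 15 = 1  t=0,i=2
  .###. -> #   bit 14 = 1  t=1,i=2
  .##.# -> .   bit 13 = 0  t=0,i=24
  .##.. -> .   bit 12 = 0  t=0,i=16
  .#.## -> #   bit 11 = 1  t=0,i=22
  .#.#. -> #   bit 10 = 1  t=2,i=22
  .#..# -> .   bit 9 = 0  t=0,i=13
  .#... -> .   bit 8 = 0  t=0,i=8
  ..### -> .   bit 7 = 0  t=1,i=1
  ..##. -> #   bit 6 = 1  t=0,i=15
  ..#.# -> #   bit 5 = 1  t=0,i=21
  ..#.. -> .   bit 4 = 0  t=0,i=12
  ...## -> #   bit 3 = 1  t=1,i=0
  ...#. -> .   bit 2 = 0  t=0,i=11
  ....# -> .   bit 1 = 0  t=0,i=10
  ..... -> .   bit 0 = 0  t=1,i=12
  bits 10010101100101011100110001101000 = 2509622376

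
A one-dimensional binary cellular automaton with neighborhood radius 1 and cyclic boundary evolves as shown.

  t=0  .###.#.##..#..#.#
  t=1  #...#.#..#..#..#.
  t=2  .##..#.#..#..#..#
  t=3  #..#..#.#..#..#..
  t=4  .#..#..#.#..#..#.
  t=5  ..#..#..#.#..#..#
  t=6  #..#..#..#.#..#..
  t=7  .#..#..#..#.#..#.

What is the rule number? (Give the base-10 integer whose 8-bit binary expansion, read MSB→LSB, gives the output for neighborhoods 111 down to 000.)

49

  [7] ### => .  t=0,i=2
  [6] ##. => .  t=0,i=3
  [5] #.# => #  t=0,i=0
  [4] #.. => #  t=0,i=9
  [3] .## => .  t=0,i=1
  [2] .#. => .  t=0,i=5
  [1] ..# => .  t=0,i=10
  [0] ... => #  t=1,i=2
  bits 00110001 = 49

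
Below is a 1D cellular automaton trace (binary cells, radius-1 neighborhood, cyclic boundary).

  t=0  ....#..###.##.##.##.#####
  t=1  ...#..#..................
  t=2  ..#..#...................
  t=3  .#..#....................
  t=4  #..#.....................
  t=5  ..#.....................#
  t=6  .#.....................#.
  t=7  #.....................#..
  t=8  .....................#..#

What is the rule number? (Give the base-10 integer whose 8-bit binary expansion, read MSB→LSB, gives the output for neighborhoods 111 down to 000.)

  ###|.  b7=0 t=0,i=8
  ##.|.  b6=0 t=0,i=9
  #.#|.  b5=0 t=0,i=10
  #..|.  b4=0 t=0,i=0
  .##|.  b3=0 t=0,i=7
  .#.|.  b2=0 t=0,i=4
  ..#|#  b1=1 t=0,i=3
  ...|.  b0=0 t=0,i=1
  bits 00000010 = 2

2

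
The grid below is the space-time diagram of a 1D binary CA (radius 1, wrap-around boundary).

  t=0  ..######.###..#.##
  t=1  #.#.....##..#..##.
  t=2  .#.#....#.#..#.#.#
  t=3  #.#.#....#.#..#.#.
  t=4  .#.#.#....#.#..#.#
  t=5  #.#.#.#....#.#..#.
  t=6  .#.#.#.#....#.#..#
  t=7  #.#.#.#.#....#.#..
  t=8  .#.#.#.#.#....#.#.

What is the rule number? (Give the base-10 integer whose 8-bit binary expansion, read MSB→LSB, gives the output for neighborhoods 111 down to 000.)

  [7] ### => .  t=0,i=3
  [6] ##. => .  t=0,i=7
  [5] #.# => #  t=0,i=8
  [4] #.. => #  t=0,i=0
  [3] .## => #  t=0,i=2
  [2] .#. => .  t=0,i=14
  [1] ..# => .  t=0,i=1
  [0] ... => .  t=1,i=4
  bits 00111000 = 56

56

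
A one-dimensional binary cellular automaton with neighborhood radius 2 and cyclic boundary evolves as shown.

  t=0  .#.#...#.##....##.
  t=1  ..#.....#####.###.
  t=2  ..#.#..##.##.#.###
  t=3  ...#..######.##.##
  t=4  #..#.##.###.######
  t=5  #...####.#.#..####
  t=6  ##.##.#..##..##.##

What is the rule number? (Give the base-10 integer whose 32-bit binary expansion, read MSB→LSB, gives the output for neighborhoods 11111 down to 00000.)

  #####|#  b31=1 t=1,i=10
  ####.|#  b30=1 t=1,i=11
  ###.#|.  b29=0 t=1,i=12
  ###..|#  b28=1 t=1,i=16
  ##.##|#  b27=1 t=1,i=13
  ##.#.|.  b26=0 t=2,i=12
  ##..#|.  b25=0 t=0,i=17
  ##...|#  b24=1 t=0,i=11
  #.###|.  b23=0 t=1,i=14
  #.##.|#  b22=1 t=0,i=9
  #.#.#|#  b21=1 t=2,i=13
  #.#..|.  b20=0 t=0,i=3
  #..##|#  b19=1 t=2,i=6
  #..#.|.  b18=0 t=0,i=0
  #...#|.  b17=0 t=0,i=5
  #....|#  b16=1 t=0,i=12
  .####|.  b15=0 t=1,i=9
  .###.|#  b14=1 t=1,i=15
  .##.#|#  b13=1 t=2,i=8
  .##..|#  b12=1 t=0,i=10
  .#.##|#  b11=1 t=0,i=8
  .#.#.|#  b10=1 t=0,i=2
  .#..#|.  b9=0 t=2,i=5
  .#...|.  b8=0 t=0,i=4
  ..###|#  b7=1 t=1,i=8
  ..##.|#  b6=1 t=0,i=15
  ..#.#|.  b5=0 t=0,i=1
  ..#..|#  b4=1 t=1,i=2
  ...##|#  b3=1 t=0,i=14
  ...#.|.  b2=0 t=0,i=6
  ....#|.  b1=0 t=0,i=13
  .....|.  b0=0 t=1,i=5
  bits 11011001011010010111110011011000 = 3647569112

3647569112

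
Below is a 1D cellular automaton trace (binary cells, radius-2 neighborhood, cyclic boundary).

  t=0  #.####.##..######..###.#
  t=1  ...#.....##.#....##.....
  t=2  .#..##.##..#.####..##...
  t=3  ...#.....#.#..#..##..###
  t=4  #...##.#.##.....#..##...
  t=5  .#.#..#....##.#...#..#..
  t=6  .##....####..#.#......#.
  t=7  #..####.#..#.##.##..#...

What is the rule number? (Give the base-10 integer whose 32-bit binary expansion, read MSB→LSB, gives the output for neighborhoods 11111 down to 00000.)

  ##### -> .   bit 31 = 0  t=0,i=13
  ####. -> .   bit 30 = 0  t=0,i=4
  ###.# -> .   bit 29 = 0  t=0,i=5
  ###.. -> .   bit 28 = 0  t=0,i=16
  ##.## -> .   bit 27 = 0  t=0,i=1
  ##.#. -> #   bit 26 = 1  t=1,i=11
  ##..# -> #   bit 25 = 1  t=0,i=9
  ##... -> #   bit 24 = 1  t=1,i=19
  #.### -> .   bit 23 = 0  t=0,i=2
  #.##. -> .   bit 22 = 0  t=0,i=7
  #.#.# -> .   bit 21 = 0  t=4,i=7
  #.#.. -> .   bit 20 = 0  t=1,i=12
  #..## -> #   bit 19 = 1  t=0,i=10
  #..#. -> .   bit 18 = 0  t=2,i=10
  #...# -> .   bit 17 = 0  t=3,i=1
  #.... -> #   bit 16 = 1  t=1,i=5
  .#### -> #   bit 15 = 1  t=0,i=3
  .###. -> .   bit 14 = 0  t=0,i=20
  .##.# -> .   bit 13 = 0  t=0,i=0
  .##.. -> .   bit 12 = 0  t=0,i=8
  .#.## -> .   bit 11 = 0  t=2,i=12
  .#.#. -> #   bit 10 = 1  t=3,i=10
  .#..# -> .   bit 9 = 0  t=2,i=2
  .#... -> #   bit 8 = 1  t=1,i=4
  ..### -> .   bit 7 = 0  t=0,i=11
  ..##. -> .   bit 6 = 0  t=1,i=9
  ..#.# -> #   bit 5 = 1  t=2,i=11
  ..#.. -> .   bit 4 = 0  t=1,i=3
  ...## -> #   bit 3 = 1  t=1,i=8
  ...#. -> .   bit 2 = 0  t=1,i=2
  ....# -> #   bit 1 = 1  t=1,i=1
  ..... -> .   bit 0 = 0  t=1,i=0
  bits 00000111000010011000010100101010 = 118064426

118064426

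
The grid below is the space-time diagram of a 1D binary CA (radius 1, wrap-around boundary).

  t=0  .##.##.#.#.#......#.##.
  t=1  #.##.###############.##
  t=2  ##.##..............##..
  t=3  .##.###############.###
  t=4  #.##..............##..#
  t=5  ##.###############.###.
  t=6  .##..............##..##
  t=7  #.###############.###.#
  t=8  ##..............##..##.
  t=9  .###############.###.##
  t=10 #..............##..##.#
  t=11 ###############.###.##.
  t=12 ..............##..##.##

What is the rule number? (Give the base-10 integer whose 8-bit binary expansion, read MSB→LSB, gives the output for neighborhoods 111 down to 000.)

  ### -> .   bit 7 = 0  t=1,i=6
  ##. -> #   bit 6 = 1  t=0,i=2
  #.# -> #   bit 5 = 1  t=0,i=3
  #.. -> #   bit 4 = 1  t=0,i=12
  .## -> .   bit 3 = 0  t=0,i=1
  .#. -> #   bit 2 = 1  t=0,i=7
  ..# -> #   bit 1 = 1  t=0,i=0
  ... -> #   bit 0 = 1  t=0,i=13
  bits 01110111 = 119

119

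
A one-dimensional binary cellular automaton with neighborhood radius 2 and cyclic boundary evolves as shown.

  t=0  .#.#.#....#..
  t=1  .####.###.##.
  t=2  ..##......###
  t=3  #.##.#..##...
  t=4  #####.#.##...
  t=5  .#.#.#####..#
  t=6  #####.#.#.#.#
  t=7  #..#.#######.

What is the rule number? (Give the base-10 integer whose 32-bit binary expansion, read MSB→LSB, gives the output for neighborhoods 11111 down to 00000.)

  [31] ##### => .  t=4,i=2
  [30] ####. => #  t=1,i=3
  [29] ###.# => .  t=1,i=4
  [28] ###.. => .  t=2,i=12
  [27] ##.## => .  t=1,i=5
  [26] ##.#. => #  t=3,i=4
  [25] ##..# => #  t=1,i=12
  [24] ##... => .  t=2,i=4
  [23] #.### => .  t=1,i=6
  [22] #.##. => #  t=1,i=10
  [21] #.#.# => #  t=0,i=3
  [20] #.#.. => .  t=0,i=5
  [19] #..## => .  t=1,i=0
  [18] #..#. => .  t=5,i=11
  [17] #...# => .  t=0,i=12
  [16] #.... => #  t=0,i=7
  [15] .#### => #  t=1,i=2
  [14] .###. => .  t=1,i=7
  [13] .##.# => #  t=3,i=3
  [12] .##.. => #  t=1,i=11
  [11] .#.## => #  t=3,i=1
  [10] .#.#. => #  t=0,i=2
  [9] .#..# => #  t=3,i=6
  [8] .#... => #  t=0,i=6
  [7] ..### => .  t=1,i=1
  [6] ..##. => #  t=2,i=2
  [5] ..#.# => #  t=0,i=1
  [4] ..#.. => #  t=0,i=10
  [3] ...## => #  t=2,i=9
  [2] ...#. => .  t=0,i=0
  [1] ....# => #  t=0,i=8
  [0] ..... => .  t=2,i=6
  bits 01000110011000011011111101111010 = 1180811130

1180811130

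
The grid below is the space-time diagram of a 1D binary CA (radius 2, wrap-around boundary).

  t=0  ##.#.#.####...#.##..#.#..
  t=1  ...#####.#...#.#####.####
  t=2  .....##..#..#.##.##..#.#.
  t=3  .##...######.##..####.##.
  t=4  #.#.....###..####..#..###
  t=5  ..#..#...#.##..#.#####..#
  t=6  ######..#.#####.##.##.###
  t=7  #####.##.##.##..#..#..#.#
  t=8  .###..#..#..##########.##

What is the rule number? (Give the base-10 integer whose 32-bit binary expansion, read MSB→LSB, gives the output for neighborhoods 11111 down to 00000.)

  #####|#  b31=1 t=1,i=5
  ####.|#  b30=1 t=0,i=9
  ###.#|.  b29=0 t=1,i=7
  ###..|.  b28=0 t=0,i=10
  ##.##|.  b27=0 t=1,i=20
  ##.#.|.  b26=0 t=0,i=2
  ##..#|#  b25=1 t=0,i=18
  ##...|.  b24=0 t=0,i=11
  #.###|#  b23=1 t=0,i=7
  #.##.|#  b22=1 t=0,i=16
  #.#.#|#  b21=1 t=0,i=3
  #.#..|#  b20=1 t=0,i=22
  #..##|#  b19=1 t=0,i=24
  #..#.|#  b18=1 t=0,i=19
  #...#|.  b17=0 t=0,i=12
  #....|.  b16=0 t=2,i=0
  .####|.  b15=0 t=0,i=8
  .###.|#  b14=1 t=4,i=9
  .##.#|.  b13=0 t=0,i=1
  .##..|#  b12=1 t=0,i=17
  .#.##|#  b11=1 t=0,i=6
  .#.#.|#  b10=1 t=0,i=4
  .#..#|#  b9=1 t=0,i=23
  .#...|.  b8=0 t=1,i=10
  ..###|.  b7=0 t=1,i=3
  ..##.|.  b6=0 t=0,i=0
  ..#.#|.  b5=0 t=0,i=14
  ..#..|#  b4=1 t=2,i=9
  ...##|.  b3=0 t=1,i=2
  ...#.|#  b2=1 t=0,i=13
  ....#|.  b1=0 t=2,i=3
  .....|#  b0=1 t=2,i=1
  bits 11000010111111000101111000010101 = 3271319061

3271319061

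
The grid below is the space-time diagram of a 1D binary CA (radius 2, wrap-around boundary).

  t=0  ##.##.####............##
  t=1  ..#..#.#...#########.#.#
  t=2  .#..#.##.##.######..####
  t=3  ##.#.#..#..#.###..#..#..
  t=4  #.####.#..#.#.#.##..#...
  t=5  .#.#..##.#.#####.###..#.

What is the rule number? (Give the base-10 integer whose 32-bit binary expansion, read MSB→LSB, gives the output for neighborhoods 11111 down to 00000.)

2386025545

  ##### -> #   bit 31 = 1  t=1,i=13
  ####. -> .   bit 30 = 0  t=0,i=0
  ###.# -> .   bit 29 = 0  t=0,i=1
  ###.. -> .   bit 28 = 0  t=0,i=9
  ##.## -> #   bit 27 = 1  t=0,i=2
  ##.#. -> #   bit 26 = 1  t=1,i=20
  ##..# -> #   bit 25 = 1  t=2,i=18
  ##... -> .   bit 24 = 0  t=0,i=10
  #.### -> .   bit 23 = 0  t=0,i=6
  #.##. -> .   bit 22 = 0  t=0,i=3
  #.#.# -> #   bit 21 = 1  t=1,i=21
  #.#.. -> #   bit 20 = 1  t=1,i=7
  #..## -> .   bit 19 = 0  t=2,i=19
  #..#. -> #   bit 18 = 1  t=1,i=1
  #...# -> #   bit 17 = 1  t=1,i=9
  #.... -> #   bit 16 = 1  t=0,i=11
  .#### -> #   bit 15 = 1  t=0,i=7
  .###. -> #   bit 14 = 1  t=3,i=14
  .##.# -> .   bit 13 = 0  t=0,i=4
  .##.. -> #   bit 12 = 1  t=4,i=17
  .#.## -> #   bit 11 = 1  t=2,i=5
  .#.#. -> #   bit 10 = 1  t=1,i=6
  .#..# -> .   bit 9 = 0  t=1,i=0
  .#... -> .   bit 8 = 0  t=1,i=8
  ..### -> .   bit 7 = 0  t=0,i=22
  ..##. -> #   bit 6 = 1  t=3,i=0
  ..#.# -> .   bit 5 = 0  t=1,i=5
  ..#.. -> .   bit 4 = 0  t=1,i=2
  ...## -> #   bit 3 = 1  t=0,i=21
  ...#. -> .   bit 2 = 0  t=4,i=23
  ....# -> .   bit 1 = 0  t=0,i=20
  ..... -> #   bit 0 = 1  t=0,i=12
  bits 10001110001101111101110001001001 = 2386025545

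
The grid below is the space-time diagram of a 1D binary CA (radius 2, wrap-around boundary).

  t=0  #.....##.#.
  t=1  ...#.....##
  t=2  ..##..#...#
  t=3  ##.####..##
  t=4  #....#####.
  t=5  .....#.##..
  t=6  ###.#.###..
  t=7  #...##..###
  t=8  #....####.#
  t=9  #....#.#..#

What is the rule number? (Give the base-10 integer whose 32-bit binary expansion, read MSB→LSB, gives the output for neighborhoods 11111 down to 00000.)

  [31] ##### => #  t=4,i=7
  [30] ####. => #  t=3,i=0
  [29] ###.# => .  t=3,i=1
  [28] ###.. => #  t=3,i=6
  [27] ##.## => .  t=3,i=2
  [26] ##.#. => .  t=0,i=8
  [25] ##..# => #  t=2,i=4
  [24] ##... => .  t=1,i=0
  [23] #.### => .  t=3,i=3
  [22] #.##. => #  t=5,i=7
  [21] #.#.# => #  t=0,i=9
  [20] #.#.. => .  t=0,i=0
  [19] #..## => #  t=2,i=1
  [18] #..#. => #  t=2,i=5
  [17] #...# => .  t=1,i=1
  [16] #.... => .  t=0,i=2
  [15] .#### => .  t=3,i=4
  [14] .###. => .  t=6,i=1
  [13] .##.# => .  t=0,i=7
  [12] .##.. => #  t=1,i=10
  [11] .#.## => #  t=5,i=6
  [10] .#.#. => #  t=0,i=10
  [9] .#..# => #  t=2,i=0
  [8] .#... => .  t=0,i=1
  [7] ..### => #  t=3,i=9
  [6] ..##. => .  t=0,i=6
  [5] ..#.# => .  t=5,i=5
  [4] ..#.. => #  t=1,i=3
  [3] ...## => .  t=0,i=5
  [2] ...#. => #  t=1,i=2
  [1] ....# => .  t=0,i=4
  [0] ..... => #  t=0,i=3
  bits 11010010011011000001111010010101 = 3530301077

3530301077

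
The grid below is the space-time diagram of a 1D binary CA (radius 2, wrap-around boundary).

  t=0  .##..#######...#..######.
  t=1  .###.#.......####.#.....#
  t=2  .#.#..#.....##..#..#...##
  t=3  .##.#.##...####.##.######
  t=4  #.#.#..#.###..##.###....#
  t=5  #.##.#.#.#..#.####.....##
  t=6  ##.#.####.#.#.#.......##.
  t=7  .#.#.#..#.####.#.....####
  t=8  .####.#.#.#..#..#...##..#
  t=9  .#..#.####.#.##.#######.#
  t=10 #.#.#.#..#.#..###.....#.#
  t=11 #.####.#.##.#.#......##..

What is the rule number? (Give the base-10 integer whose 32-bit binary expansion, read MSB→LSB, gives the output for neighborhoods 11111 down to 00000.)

715274236

  [31] ##### => .  t=0,i=7
  [30] ####. => .  t=0,i=10
  [29] ###.# => #  t=1,i=3
  [28] ###.. => .  t=0,i=11
  [27] ##.## => #  t=3,i=0
  [26] ##.#. => .  t=1,i=4
  [25] ##..# => #  t=0,i=3
  [24] ##... => .  t=0,i=12
  [23] #.### => #  t=1,i=1
  [22] #.##. => .  t=3,i=1
  [21] #.#.# => #  t=2,i=1
  [20] #.#.. => .  t=1,i=5
  [19] #..## => .  t=0,i=0
  [18] #..#. => .  t=2,i=5
  [17] #...# => #  t=0,i=13
  [16] #.... => .  t=1,i=7
  [15] .#### => .  t=0,i=6
  [14] .###. => .  t=1,i=2
  [13] .##.# => #  t=2,i=24
  [12] .##.. => #  t=0,i=2
  [11] .#.## => .  t=1,i=0
  [10] .#.#. => #  t=2,i=2
  [9] .#..# => #  t=0,i=16
  [8] .#... => #  t=1,i=6
  [7] ..### => #  t=0,i=5
  [6] ..##. => #  t=0,i=1
  [5] ..#.# => #  t=1,i=24
  [4] ..#.. => #  t=0,i=15
  [3] ...## => #  t=1,i=12
  [2] ...#. => #  t=0,i=14
  [1] ....# => .  t=1,i=11
  [0] ..... => .  t=1,i=8
  bits 00101010101000100011011111111100 = 715274236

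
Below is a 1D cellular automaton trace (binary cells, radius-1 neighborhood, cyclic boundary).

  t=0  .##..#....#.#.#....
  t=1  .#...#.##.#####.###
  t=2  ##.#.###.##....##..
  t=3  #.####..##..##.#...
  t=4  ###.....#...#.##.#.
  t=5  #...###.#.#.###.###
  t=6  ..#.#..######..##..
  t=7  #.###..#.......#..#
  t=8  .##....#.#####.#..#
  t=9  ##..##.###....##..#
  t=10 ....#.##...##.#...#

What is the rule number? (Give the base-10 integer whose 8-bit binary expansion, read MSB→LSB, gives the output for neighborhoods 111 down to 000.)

45

  ###|.  b7=0 t=1,i=11
  ##.|.  b6=0 t=0,i=2
  #.#|#  b5=1 t=0,i=11
  #..|.  b4=0 t=0,i=3
  .##|#  b3=1 t=0,i=1
  .#.|#  b2=1 t=0,i=5
  ..#|.  b1=0 t=0,i=0
  ...|#  b0=1 t=0,i=7
  bits 00101101 = 45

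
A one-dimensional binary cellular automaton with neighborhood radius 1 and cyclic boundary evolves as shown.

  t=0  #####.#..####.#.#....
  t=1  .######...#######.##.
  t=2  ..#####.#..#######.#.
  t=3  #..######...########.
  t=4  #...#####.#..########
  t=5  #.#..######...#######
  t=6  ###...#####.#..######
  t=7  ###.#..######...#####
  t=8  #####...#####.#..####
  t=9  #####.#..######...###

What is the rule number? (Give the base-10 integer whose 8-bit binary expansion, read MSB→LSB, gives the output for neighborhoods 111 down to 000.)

  [7] ### => #  t=0,i=1
  [6] ##. => #  t=0,i=4
  [5] #.# => #  t=0,i=5
  [4] #.. => .  t=0,i=7
  [3] .## => .  t=0,i=0
  [2] .#. => #  t=0,i=6
  [1] ..# => .  t=0,i=8
  [0] ... => #  t=0,i=18
  bits 11100101 = 229

229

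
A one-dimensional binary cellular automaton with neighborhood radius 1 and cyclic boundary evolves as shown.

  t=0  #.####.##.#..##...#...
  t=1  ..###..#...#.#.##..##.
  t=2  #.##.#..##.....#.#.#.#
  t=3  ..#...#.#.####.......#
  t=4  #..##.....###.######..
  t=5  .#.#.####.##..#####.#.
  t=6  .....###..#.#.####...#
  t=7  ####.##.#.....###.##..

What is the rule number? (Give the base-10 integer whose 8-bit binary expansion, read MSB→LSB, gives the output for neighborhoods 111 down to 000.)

153

  [7] ### => #  t=0,i=3
  [6] ##. => .  t=0,i=5
  [5] #.# => .  t=0,i=1
  [4] #.. => #  t=0,i=11
  [3] .## => #  t=0,i=2
  [2] .#. => .  t=0,i=0
  [1] ..# => .  t=0,i=12
  [0] ... => #  t=0,i=16
  bits 10011001 = 153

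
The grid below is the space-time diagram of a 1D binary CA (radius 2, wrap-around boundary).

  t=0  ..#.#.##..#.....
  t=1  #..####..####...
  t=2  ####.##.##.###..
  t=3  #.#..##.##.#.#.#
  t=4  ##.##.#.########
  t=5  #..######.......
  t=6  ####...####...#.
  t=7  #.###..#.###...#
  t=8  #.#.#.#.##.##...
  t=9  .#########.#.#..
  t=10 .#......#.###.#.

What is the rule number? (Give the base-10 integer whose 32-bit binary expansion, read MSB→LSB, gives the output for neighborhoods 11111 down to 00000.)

  ##### -> .   bit 31 = 0  t=4,i=10
  ####. -> #   bit 30 = 1  t=1,i=5
  ###.# -> .   bit 29 = 0  t=2,i=3
  ###.. -> #   bit 28 = 1  t=1,i=6
  ##.## -> .   bit 27 = 0  t=2,i=4
  ##.#. -> #   bit 26 = 1  t=3,i=1
  ##..# -> .   bit 25 = 0  t=0,i=8
  ##... -> #   bit 24 = 1  t=1,i=13
  #.### -> #   bit 23 = 1  t=2,i=11
  #.##. -> #   bit 22 = 1  t=0,i=6
  #.#.# -> #   bit 21 = 1  t=0,i=4
  #.#.. -> .   bit 20 = 0  t=3,i=2
  #..## -> #   bit 19 = 1  t=1,i=2
  #..#. -> #   bit 18 = 1  t=0,i=9
  #...# -> .   bit 17 = 0  t=1,i=14
  #.... -> #   bit 16 = 1  t=0,i=12
  .#### -> .   bit 15 = 0  t=1,i=4
  .###. -> .   bit 14 = 0  t=2,i=12
  .##.# -> #   bit 13 = 1  t=2,i=6
  .##.. -> .   bit 12 = 0  t=0,i=7
  .#.## -> #   bit 11 = 1  t=0,i=5
  .#.#. -> #   bit 10 = 1  t=0,i=3
  .#..# -> #   bit 9 = 1  t=1,i=1
  .#... -> #   bit 8 = 1  t=0,i=11
  ..### -> #   bit 7 = 1  t=1,i=3
  ..##. -> .   bit 6 = 0  t=3,i=5
  ..#.# -> .   bit 5 = 0  t=0,i=2
  ..#.. -> #   bit 4 = 1  t=0,i=10
  ...## -> .   bit 3 = 0  t=6,i=6
  ...#. -> .   bit 2 = 0  t=0,i=1
  ....# -> #   bit 1 = 1  t=0,i=0
  ..... -> .   bit 0 = 0  t=0,i=13
  bits 01010101111011010010111110010010 = 1441607570

1441607570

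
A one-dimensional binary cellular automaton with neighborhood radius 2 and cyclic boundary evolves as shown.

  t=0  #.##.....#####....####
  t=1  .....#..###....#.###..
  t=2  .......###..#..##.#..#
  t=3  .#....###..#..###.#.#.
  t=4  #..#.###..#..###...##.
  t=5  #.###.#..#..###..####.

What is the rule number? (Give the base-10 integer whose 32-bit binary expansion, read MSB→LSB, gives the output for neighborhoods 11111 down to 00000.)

  nb #####: next=.  (t=0,i=11, bit31=0)
  nb ####.: next=.  (t=0,i=12, bit30=0)
  nb ###.#: next=.  (t=0,i=0, bit29=0)
  nb ###..: next=.  (t=0,i=13, bit28=0)
  nb ##.##: next=.  (t=0,i=1, bit27=0)
  nb ##.#.: next=.  (t=2,i=17, bit26=0)
  nb ##..#: next=.  (t=2,i=10, bit25=0)
  nb ##...: next=.  (t=0,i=4, bit24=0)
  nb #.###: next=.  (t=1,i=17, bit23=0)
  nb #.##.: next=.  (t=0,i=2, bit22=0)
  nb #.#.#: next=.  (t=3,i=18, bit21=0)
  nb #.#..: next=#  (t=2,i=18, bit20=1)
  nb #..##: next=#  (t=1,i=7, bit19=1)
  nb #..#.: next=#  (t=2,i=11, bit18=1)
  nb #...#: next=#  (t=4,i=17, bit17=1)
  nb #....: next=#  (t=0,i=5, bit16=1)
  nb .####: next=#  (t=0,i=10, bit15=1)
  nb .###.: next=#  (t=1,i=9, bit14=1)
  nb .##.#: next=#  (t=2,i=16, bit13=1)
  nb .##..: next=.  (t=0,i=3, bit12=0)
  nb .#.##: next=#  (t=1,i=16, bit11=1)
  nb .#.#.: next=#  (t=3,i=19, bit10=1)
  nb .#..#: next=.  (t=1,i=6, bit9=0)
  nb .#...: next=.  (t=2,i=0, bit8=0)
  nb ..###: next=#  (t=0,i=9, bit7=1)
  nb ..##.: next=#  (t=2,i=15, bit6=1)
  nb ..#.#: next=#  (t=1,i=15, bit5=1)
  nb ..#..: next=.  (t=1,i=5, bit4=0)
  nb ...##: next=#  (t=0,i=8, bit3=1)
  nb ...#.: next=.  (t=1,i=4, bit2=0)
  nb ....#: next=.  (t=0,i=7, bit1=0)
  nb .....: next=.  (t=0,i=6, bit0=0)
  bits 00000000000111111110110011101000 = 2092264

2092264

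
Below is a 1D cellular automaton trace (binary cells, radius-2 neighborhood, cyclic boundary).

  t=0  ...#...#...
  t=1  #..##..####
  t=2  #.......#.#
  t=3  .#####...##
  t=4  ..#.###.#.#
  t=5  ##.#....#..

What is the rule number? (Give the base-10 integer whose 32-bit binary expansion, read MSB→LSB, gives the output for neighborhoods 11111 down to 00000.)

  #####|.  b31=0 t=1,i=9
  ####.|#  b30=1 t=1,i=10
  ###.#|.  b29=0 t=4,i=6
  ###..|#  b28=1 t=1,i=0
  ##.##|.  b27=0 t=3,i=0
  ##.#.|.  b26=0 t=4,i=7
  ##..#|.  b25=0 t=1,i=1
  ##...|#  b24=1 t=2,i=1
  #.###|.  b23=0 t=3,i=1
  #.##.|#  b22=1 t=2,i=10
  #.#.#|#  b21=1 t=4,i=8
  #.#..|.  b20=0 t=4,i=10
  #..##|.  b19=0 t=1,i=2
  #..#.|#  b18=1 t=4,i=1
  #...#|.  b17=0 t=0,i=5
  #....|#  b16=1 t=0,i=9
  .####|#  b15=1 t=1,i=8
  .###.|.  b14=0 t=4,i=5
  .##.#|#  b13=1 t=3,i=10
  .##..|.  b12=0 t=1,i=4
  .#.##|#  b11=1 t=2,i=9
  .#.#.|.  b10=0 t=4,i=9
  .#..#|#  b9=1 t=4,i=0
  .#...|#  b8=1 t=0,i=4
  ..###|.  b7=0 t=1,i=7
  ..##.|.  b6=0 t=1,i=3
  ..#.#|.  b5=0 t=2,i=8
  ..#..|#  b4=1 t=0,i=3
  ...##|#  b3=1 t=3,i=8
  ...#.|.  b2=0 t=0,i=2
  ....#|.  b1=0 t=0,i=1
  .....|#  b0=1 t=0,i=0
  bits 01010001011001011010101100011001 = 1365617433

1365617433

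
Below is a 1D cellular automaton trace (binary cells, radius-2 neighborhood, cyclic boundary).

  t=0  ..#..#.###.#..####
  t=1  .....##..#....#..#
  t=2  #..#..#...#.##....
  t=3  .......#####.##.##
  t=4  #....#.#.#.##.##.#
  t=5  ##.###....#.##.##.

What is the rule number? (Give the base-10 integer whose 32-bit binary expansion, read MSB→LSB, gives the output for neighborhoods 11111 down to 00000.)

  [31] ##### => #  t=3,i=9
  [30] ####. => .  t=0,i=16
  [29] ###.# => #  t=0,i=9
  [28] ###.. => #  t=0,i=17
  [27] ##.## => #  t=3,i=12
  [26] ##.#. => .  t=0,i=10
  [25] ##..# => .  t=0,i=0
  [24] ##... => #  t=2,i=14
  [23] #.### => .  t=0,i=7
  [22] #.##. => .  t=2,i=12
  [21] #.#.# => .  t=4,i=7
  [20] #.#.. => .  t=0,i=11
  [19] #..## => .  t=0,i=13
  [18] #..#. => .  t=0,i=1
  [17] #...# => #  t=2,i=8
  [16] #.... => .  t=1,i=1
  [15] .#### => .  t=0,i=15
  [14] .###. => .  t=0,i=8
  [13] .##.# => #  t=3,i=14
  [12] .##.. => #  t=1,i=6
  [11] .#.## => #  t=0,i=6
  [10] .#.#. => .  t=4,i=6
  [9] .#..# => .  t=0,i=3
  [8] .#... => #  t=1,i=0
  [7] ..### => #  t=0,i=14
  [6] ..##. => .  t=1,i=5
  [5] ..#.# => #  t=0,i=5
  [4] ..#.. => .  t=0,i=2
  [3] ...## => .  t=1,i=4
  [2] ...#. => #  t=1,i=13
  [1] ....# => #  t=1,i=3
  [0] ..... => .  t=1,i=2
  bits 10111001000000100011100110100110 = 3103930790

3103930790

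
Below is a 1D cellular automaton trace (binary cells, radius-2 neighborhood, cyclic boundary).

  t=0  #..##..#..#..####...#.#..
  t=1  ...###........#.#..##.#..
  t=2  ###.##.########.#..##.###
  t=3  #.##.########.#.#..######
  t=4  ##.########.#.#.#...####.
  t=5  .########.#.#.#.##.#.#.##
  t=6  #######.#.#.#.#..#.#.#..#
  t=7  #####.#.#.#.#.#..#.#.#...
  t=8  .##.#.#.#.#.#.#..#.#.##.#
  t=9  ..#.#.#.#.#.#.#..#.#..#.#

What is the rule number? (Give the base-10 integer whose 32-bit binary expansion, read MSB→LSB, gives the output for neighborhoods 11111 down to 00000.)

3132223855

  #####|#  b31=1 t=2,i=0
  ####.|.  b30=0 t=0,i=15
  ###.#|#  b29=1 t=2,i=2
  ###..|#  b28=1 t=0,i=16
  ##.##|#  b27=1 t=2,i=3
  ##.#.|.  b26=0 t=1,i=21
  ##..#|#  b25=1 t=0,i=5
  ##...|.  b24=0 t=0,i=17
  #.###|#  b23=1 t=2,i=7
  #.##.|.  b22=0 t=2,i=4
  #.#.#|#  b21=1 t=3,i=14
  #.#..|#  b20=1 t=0,i=22
  #..##|.  b19=0 t=0,i=2
  #..#.|.  b18=0 t=0,i=6
  #...#|.  b17=0 t=0,i=18
  #....|#  b16=1 t=1,i=7
  .####|#  b15=1 t=0,i=14
  .###.|#  b14=1 t=1,i=4
  .##.#|#  b13=1 t=1,i=20
  .##..|#  b12=1 t=0,i=4
  .#.##|.  b11=0 t=5,i=15
  .#.#.|.  b10=0 t=0,i=21
  .#..#|.  b9=0 t=0,i=1
  .#...|#  b8=1 t=1,i=23
  ..###|.  b7=0 t=0,i=13
  ..##.|#  b6=1 t=0,i=3
  ..#.#|#  b5=1 t=0,i=20
  ..#..|.  b4=0 t=0,i=0
  ...##|#  b3=1 t=1,i=2
  ...#.|#  b2=1 t=0,i=19
  ....#|#  b1=1 t=1,i=1
  .....|#  b0=1 t=1,i=0
  bits 10111010101100011111000101101111 = 3132223855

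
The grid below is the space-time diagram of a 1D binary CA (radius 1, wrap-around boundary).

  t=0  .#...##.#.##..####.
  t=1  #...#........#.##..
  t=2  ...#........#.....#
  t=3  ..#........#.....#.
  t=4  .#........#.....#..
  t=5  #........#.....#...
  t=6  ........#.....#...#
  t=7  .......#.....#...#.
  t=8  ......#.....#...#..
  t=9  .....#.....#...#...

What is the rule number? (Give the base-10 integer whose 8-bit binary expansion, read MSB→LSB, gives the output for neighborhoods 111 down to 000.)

  ###|#  b7=1 t=0,i=15
  ##.|.  b6=0 t=0,i=6
  #.#|.  b5=0 t=0,i=7
  #..|.  b4=0 t=0,i=2
  .##|.  b3=0 t=0,i=5
  .#.|.  b2=0 t=0,i=1
  ..#|#  b1=1 t=0,i=0
  ...|.  b0=0 t=0,i=3
  bits 10000010 = 130

130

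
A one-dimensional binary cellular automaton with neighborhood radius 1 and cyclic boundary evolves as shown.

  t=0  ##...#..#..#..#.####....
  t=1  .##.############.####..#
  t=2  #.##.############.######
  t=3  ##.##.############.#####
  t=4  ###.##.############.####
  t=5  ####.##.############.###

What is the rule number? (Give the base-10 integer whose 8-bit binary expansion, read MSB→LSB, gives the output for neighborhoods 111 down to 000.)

246

  ### -> #   bit 7 = 1  t=0,i=17
  ##. -> #   bit 6 = 1  t=0,i=1
  #.# -> #   bit 5 = 1  t=0,i=15
  #.. -> #   bit 4 = 1  t=0,i=2
  .## -> .   bit 3 = 0  t=0,i=0
  .#. -> #   bit 2 = 1  t=0,i=5
  ..# -> #   bit 1 = 1  t=0,i=4
  ... -> .   bit 0 = 0  t=0,i=3
  bits 11110110 = 246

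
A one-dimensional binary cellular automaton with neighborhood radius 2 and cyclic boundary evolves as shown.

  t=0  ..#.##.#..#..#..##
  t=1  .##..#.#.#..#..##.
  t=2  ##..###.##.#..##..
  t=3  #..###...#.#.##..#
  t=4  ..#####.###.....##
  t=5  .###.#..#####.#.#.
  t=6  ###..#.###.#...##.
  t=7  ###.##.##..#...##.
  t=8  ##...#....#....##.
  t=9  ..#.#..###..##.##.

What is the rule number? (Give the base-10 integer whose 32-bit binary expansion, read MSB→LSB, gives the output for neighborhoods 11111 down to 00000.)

1369302246

  #####|.  b31=0 t=4,i=4
  ####.|#  b30=1 t=4,i=5
  ###.#|.  b29=0 t=2,i=6
  ###..|#  b28=1 t=3,i=5
  ##.##|.  b27=0 t=2,i=7
  ##.#.|.  b26=0 t=0,i=6
  ##..#|.  b25=0 t=0,i=0
  ##...|#  b24=1 t=3,i=6
  #.###|#  b23=1 t=4,i=8
  #.##.|.  b22=0 t=0,i=4
  #.#.#|.  b21=0 t=1,i=7
  #.#..|#  b20=1 t=0,i=7
  #..##|#  b19=1 t=0,i=15
  #..#.|#  b18=1 t=0,i=1
  #...#|.  b17=0 t=3,i=7
  #....|#  b16=1 t=4,i=12
  .####|#  b15=1 t=4,i=3
  .###.|#  b14=1 t=2,i=5
  .##.#|#  b13=1 t=0,i=5
  .##..|.  b12=0 t=0,i=17
  .#.##|.  b11=0 t=0,i=3
  .#.#.|#  b10=1 t=1,i=6
  .#..#|.  b9=0 t=0,i=8
  .#...|.  b8=0 t=6,i=12
  ..###|#  b7=1 t=2,i=4
  ..##.|#  b6=1 t=0,i=16
  ..#.#|#  b5=1 t=0,i=2
  ..#..|.  b4=0 t=0,i=10
  ...##|.  b3=0 t=4,i=15
  ...#.|#  b2=1 t=3,i=8
  ....#|#  b1=1 t=4,i=14
  .....|.  b0=0 t=4,i=13
  bits 01010001100111011110010011100110 = 1369302246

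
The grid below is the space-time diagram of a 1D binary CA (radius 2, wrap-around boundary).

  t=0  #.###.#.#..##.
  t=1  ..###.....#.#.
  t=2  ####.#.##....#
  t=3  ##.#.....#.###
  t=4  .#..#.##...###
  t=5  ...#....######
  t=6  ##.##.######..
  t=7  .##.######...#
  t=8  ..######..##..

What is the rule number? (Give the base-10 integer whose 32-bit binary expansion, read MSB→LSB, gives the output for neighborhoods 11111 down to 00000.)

  #####|#  b31=1 t=2,i=1
  ####.|.  b30=0 t=2,i=2
  ###.#|#  b29=1 t=0,i=4
  ###..|.  b28=0 t=1,i=4
  ##.##|#  b27=1 t=6,i=2
  ##.#.|.  b26=0 t=0,i=5
  ##..#|.  b25=0 t=6,i=12
  ##...|#  b24=1 t=1,i=5
  #.###|#  b23=1 t=0,i=2
  #.##.|.  b22=0 t=2,i=7
  #.#.#|.  b21=0 t=0,i=0
  #.#..|.  b20=0 t=0,i=8
  #..##|#  b19=1 t=0,i=10
  #..#.|#  b18=1 t=4,i=3
  #...#|#  b17=1 t=1,i=0
  #....|.  b16=0 t=1,i=6
  .####|#  b15=1 t=2,i=0
  .###.|#  b14=1 t=0,i=3
  .##.#|#  b13=1 t=0,i=12
  .##..|.  b12=0 t=2,i=8
  .#.##|.  b11=0 t=0,i=1
  .#.#.|.  b10=0 t=0,i=7
  .#..#|.  b9=0 t=0,i=9
  .#...|#  b8=1 t=1,i=13
  ..###|#  b7=1 t=1,i=2
  ..##.|.  b6=0 t=0,i=11
  ..#.#|.  b5=0 t=1,i=10
  ..#..|#  b4=1 t=5,i=3
  ...##|#  b3=1 t=1,i=1
  ...#.|.  b2=0 t=1,i=9
  ....#|#  b1=1 t=1,i=8
  .....|#  b0=1 t=1,i=7
  bits 10101001100011101110000110011011 = 2844713371

2844713371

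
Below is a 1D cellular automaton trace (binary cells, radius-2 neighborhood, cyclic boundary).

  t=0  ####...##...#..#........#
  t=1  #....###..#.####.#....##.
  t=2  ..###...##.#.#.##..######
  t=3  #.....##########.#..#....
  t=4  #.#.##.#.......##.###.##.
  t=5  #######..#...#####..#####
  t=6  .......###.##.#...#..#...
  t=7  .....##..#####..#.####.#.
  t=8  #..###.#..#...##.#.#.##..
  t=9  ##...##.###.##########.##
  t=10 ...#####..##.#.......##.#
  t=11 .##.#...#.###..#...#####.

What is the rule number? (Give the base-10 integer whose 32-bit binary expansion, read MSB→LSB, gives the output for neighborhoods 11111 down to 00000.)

778546778

  #####|.  b31=0 t=0,i=1
  ####.|.  b30=0 t=0,i=2
  ###.#|#  b29=1 t=1,i=15
  ###..|.  b28=0 t=0,i=3
  ##.##|#  b27=1 t=4,i=17
  ##.#.|#  b26=1 t=1,i=16
  ##..#|#  b25=1 t=1,i=8
  ##...|.  b24=0 t=0,i=4
  #.###|.  b23=0 t=1,i=12
  #.##.|#  b22=1 t=2,i=15
  #.#.#|#  b21=1 t=2,i=11
  #.#..|.  b20=0 t=1,i=0
  #..##|.  b19=0 t=2,i=1
  #..#.|#  b18=1 t=0,i=14
  #...#|#  b17=1 t=0,i=5
  #....|#  b16=1 t=0,i=17
  .####|#  b15=1 t=0,i=0
  .###.|.  b14=0 t=1,i=6
  .##.#|#  b13=1 t=1,i=23
  .##..|.  b12=0 t=0,i=8
  .#.##|#  b11=1 t=1,i=11
  .#.#.|#  b10=1 t=2,i=12
  .#..#|#  b9=1 t=0,i=13
  .#...|.  b8=0 t=0,i=16
  ..###|.  b7=0 t=0,i=24
  ..##.|#  b6=1 t=0,i=7
  ..#.#|.  b5=0 t=1,i=10
  ..#..|#  b4=1 t=0,i=12
  ...##|#  b3=1 t=0,i=6
  ...#.|.  b2=0 t=0,i=11
  ....#|#  b1=1 t=0,i=22
  .....|.  b0=0 t=0,i=18
  bits 00101110011001111010111001011010 = 778546778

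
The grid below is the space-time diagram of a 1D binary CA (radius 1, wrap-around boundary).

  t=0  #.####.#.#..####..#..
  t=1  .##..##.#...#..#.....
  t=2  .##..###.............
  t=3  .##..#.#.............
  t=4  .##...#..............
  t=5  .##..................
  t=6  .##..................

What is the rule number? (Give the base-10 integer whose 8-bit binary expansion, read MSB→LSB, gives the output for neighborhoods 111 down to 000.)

104

  nb ###: next=.  (t=0,i=3, bit7=0)
  nb ##.: next=#  (t=0,i=5, bit6=1)
  nb #.#: next=#  (t=0,i=1, bit5=1)
  nb #..: next=.  (t=0,i=10, bit4=0)
  nb .##: next=#  (t=0,i=2, bit3=1)
  nb .#.: next=.  (t=0,i=0, bit2=0)
  nb ..#: next=.  (t=0,i=11, bit1=0)
  nb ...: next=.  (t=1,i=10, bit0=0)
  bits 01101000 = 104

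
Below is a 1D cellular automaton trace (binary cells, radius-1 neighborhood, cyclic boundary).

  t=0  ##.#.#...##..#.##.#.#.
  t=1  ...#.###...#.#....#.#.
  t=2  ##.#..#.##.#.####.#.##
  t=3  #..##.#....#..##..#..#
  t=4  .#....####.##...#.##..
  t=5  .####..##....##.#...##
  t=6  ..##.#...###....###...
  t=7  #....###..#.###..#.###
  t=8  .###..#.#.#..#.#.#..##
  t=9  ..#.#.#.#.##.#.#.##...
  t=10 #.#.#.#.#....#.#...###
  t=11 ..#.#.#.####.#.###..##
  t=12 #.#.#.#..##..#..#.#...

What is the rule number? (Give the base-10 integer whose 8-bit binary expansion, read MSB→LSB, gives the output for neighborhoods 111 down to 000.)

149

  ### -> #   bit 7 = 1  t=1,i=6
  ##. -> .   bit 6 = 0  t=0,i=1
  #.# -> .   bit 5 = 0  t=0,i=2
  #.. -> #   bit 4 = 1  t=0,i=6
  .## -> .   bit 3 = 0  t=0,i=0
  .#. -> #   bit 2 = 1  t=0,i=3
  ..# -> .   bit 1 = 0  t=0,i=8
  ... -> #   bit 0 = 1  t=0,i=7
  bits 10010101 = 149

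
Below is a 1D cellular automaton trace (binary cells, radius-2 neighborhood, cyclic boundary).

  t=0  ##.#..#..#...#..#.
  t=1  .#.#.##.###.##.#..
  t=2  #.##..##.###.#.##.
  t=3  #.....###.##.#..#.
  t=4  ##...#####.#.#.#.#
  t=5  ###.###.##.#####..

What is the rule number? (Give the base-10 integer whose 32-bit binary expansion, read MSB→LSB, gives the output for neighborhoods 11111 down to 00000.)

2033509852

  [31] ##### => .  t=4,i=7
  [30] ####. => #  t=4,i=8
  [29] ###.# => #  t=1,i=10
  [28] ###.. => #  t=4,i=1
  [27] ##.## => #  t=1,i=7
  [26] ##.#. => .  t=0,i=2
  [25] ##..# => .  t=2,i=4
  [24] ##... => #  t=4,i=2
  [23] #.### => .  t=1,i=8
  [22] #.##. => .  t=0,i=0
  [21] #.#.# => #  t=1,i=3
  [20] #.#.. => #  t=0,i=3
  [19] #..## => .  t=2,i=5
  [18] #..#. => #  t=0,i=5
  [17] #...# => .  t=0,i=11
  [16] #.... => .  t=3,i=2
  [15] .#### => #  t=4,i=6
  [14] .###. => #  t=1,i=9
  [13] .##.# => #  t=0,i=1
  [12] .##.. => .  t=2,i=3
  [11] .#.## => .  t=0,i=17
  [10] .#.#. => #  t=1,i=2
  [9] .#..# => .  t=0,i=4
  [8] .#... => #  t=0,i=10
  [7] ..### => #  t=3,i=6
  [6] ..##. => #  t=2,i=6
  [5] ..#.# => .  t=0,i=16
  [4] ..#.. => #  t=0,i=6
  [3] ...## => #  t=3,i=5
  [2] ...#. => #  t=0,i=12
  [1] ....# => .  t=3,i=4
  [0] ..... => .  t=3,i=3
  bits 01111001001101001110010111011100 = 2033509852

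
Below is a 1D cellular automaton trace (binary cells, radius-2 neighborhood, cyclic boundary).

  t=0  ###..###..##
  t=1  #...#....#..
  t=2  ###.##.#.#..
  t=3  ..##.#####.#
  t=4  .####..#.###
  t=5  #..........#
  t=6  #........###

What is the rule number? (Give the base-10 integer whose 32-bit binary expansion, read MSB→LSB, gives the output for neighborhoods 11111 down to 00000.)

2889495898

  [31] ##### => #  t=0,i=0
  [30] ####. => .  t=0,i=1
  [29] ###.# => #  t=2,i=2
  [28] ###.. => .  t=0,i=2
  [27] ##.## => #  t=2,i=3
  [26] ##.#. => #  t=2,i=6
  [25] ##..# => .  t=0,i=3
  [24] ##... => .  t=5,i=1
  [23] #.### => .  t=3,i=5
  [22] #.##. => .  t=2,i=4
  [21] #.#.# => #  t=2,i=7
  [20] #.#.. => #  t=2,i=9
  [19] #..## => #  t=0,i=4
  [18] #..#. => .  t=1,i=11
  [17] #...# => #  t=1,i=2
  [16] #.... => .  t=1,i=6
  [15] .#### => .  t=0,i=11
  [14] .###. => .  t=0,i=6
  [13] .##.# => #  t=2,i=5
  [12] .##.. => #  t=5,i=0
  [11] .#.## => .  t=4,i=8
  [10] .#.#. => #  t=2,i=8
  [9] .#..# => .  t=1,i=10
  [8] .#... => #  t=1,i=1
  [7] ..### => .  t=0,i=5
  [6] ..##. => #  t=3,i=2
  [5] ..#.# => .  t=4,i=7
  [4] ..#.. => #  t=1,i=0
  [3] ...## => #  t=5,i=10
  [2] ...#. => .  t=1,i=3
  [1] ....# => #  t=1,i=7
  [0] ..... => .  t=5,i=3
  bits 10101100001110100011010101011010 = 2889495898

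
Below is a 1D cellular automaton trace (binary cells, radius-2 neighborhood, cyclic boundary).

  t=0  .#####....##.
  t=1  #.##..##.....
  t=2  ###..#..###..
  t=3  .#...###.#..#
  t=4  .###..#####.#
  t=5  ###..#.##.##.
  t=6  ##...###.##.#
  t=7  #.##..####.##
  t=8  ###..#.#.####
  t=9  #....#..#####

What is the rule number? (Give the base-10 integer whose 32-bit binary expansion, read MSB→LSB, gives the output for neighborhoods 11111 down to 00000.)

2916862769

  nb #####: next=#  (t=0,i=3, bit31=1)
  nb ####.: next=.  (t=0,i=4, bit30=0)
  nb ###.#: next=#  (t=3,i=7, bit29=1)
  nb ###..: next=.  (t=0,i=5, bit28=0)
  nb ##.##: next=#  (t=5,i=9, bit27=1)
  nb ##.#.: next=#  (t=3,i=8, bit26=1)
  nb ##..#: next=.  (t=0,i=12, bit25=0)
  nb ##...: next=#  (t=0,i=6, bit24=1)
  nb #.###: next=#  (t=4,i=1, bit23=1)
  nb #.##.: next=#  (t=1,i=2, bit22=1)
  nb #.#.#: next=.  (t=4,i=12, bit21=0)
  nb #.#..: next=#  (t=3,i=1, bit20=1)
  nb #..##: next=#  (t=0,i=0, bit19=1)
  nb #..#.: next=.  (t=2,i=4, bit18=0)
  nb #...#: next=#  (t=3,i=3, bit17=1)
  nb #....: next=#  (t=0,i=7, bit16=1)
  nb .####: next=#  (t=0,i=2, bit15=1)
  nb .###.: next=#  (t=2,i=1, bit14=1)
  nb .##.#: next=.  (t=5,i=8, bit13=0)
  nb .##..: next=.  (t=0,i=11, bit12=0)
  nb .#.##: next=#  (t=1,i=1, bit11=1)
  nb .#.#.: next=.  (t=3,i=0, bit10=0)
  nb .#..#: next=#  (t=2,i=6, bit9=1)
  nb .#...: next=#  (t=3,i=2, bit8=1)
  nb ..###: next=.  (t=0,i=1, bit7=0)
  nb ..##.: next=.  (t=0,i=10, bit6=0)
  nb ..#.#: next=#  (t=1,i=0, bit5=1)
  nb ..#..: next=#  (t=2,i=5, bit4=1)
  nb ...##: next=.  (t=0,i=9, bit3=0)
  nb ...#.: next=.  (t=1,i=12, bit2=0)
  nb ....#: next=.  (t=0,i=8, bit1=0)
  nb .....: next=#  (t=1,i=10, bit0=1)
  bits 10101101110110111100101100110001 = 2916862769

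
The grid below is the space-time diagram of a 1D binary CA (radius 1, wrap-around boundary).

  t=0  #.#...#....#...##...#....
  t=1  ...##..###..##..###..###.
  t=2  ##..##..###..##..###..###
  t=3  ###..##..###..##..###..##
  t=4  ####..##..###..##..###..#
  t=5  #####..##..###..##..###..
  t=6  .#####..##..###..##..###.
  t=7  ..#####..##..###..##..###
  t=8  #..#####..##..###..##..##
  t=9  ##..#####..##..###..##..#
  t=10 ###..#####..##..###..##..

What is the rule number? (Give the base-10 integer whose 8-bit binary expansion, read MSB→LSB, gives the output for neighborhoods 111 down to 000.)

209

  ### -> #   bit 7 = 1  t=1,i=8
  ##. -> #   bit 6 = 1  t=0,i=16
  #.# -> .   bit 5 = 0  t=0,i=1
  #.. -> #   bit 4 = 1  t=0,i=3
  .## -> .   bit 3 = 0  t=0,i=15
  .#. -> .   bit 2 = 0  t=0,i=0
  ..# -> .   bit 1 = 0  t=0,i=5
  ... -> #   bit 0 = 1  t=0,i=4
  bits 11010001 = 209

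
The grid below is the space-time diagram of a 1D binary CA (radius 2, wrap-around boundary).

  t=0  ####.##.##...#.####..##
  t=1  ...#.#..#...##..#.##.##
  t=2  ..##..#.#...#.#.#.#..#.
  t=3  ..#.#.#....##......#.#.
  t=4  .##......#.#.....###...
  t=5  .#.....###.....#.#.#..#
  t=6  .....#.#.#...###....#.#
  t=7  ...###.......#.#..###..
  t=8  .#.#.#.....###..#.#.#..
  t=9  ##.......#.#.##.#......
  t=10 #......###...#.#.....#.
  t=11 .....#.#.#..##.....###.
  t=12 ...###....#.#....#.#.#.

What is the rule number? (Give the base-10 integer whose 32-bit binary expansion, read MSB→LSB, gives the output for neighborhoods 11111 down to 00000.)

  nb #####: next=.  (t=0,i=0, bit31=0)
  nb ####.: next=.  (t=0,i=2, bit30=0)
  nb ###.#: next=#  (t=0,i=3, bit29=1)
  nb ###..: next=#  (t=0,i=18, bit28=1)
  nb ##.##: next=.  (t=0,i=4, bit27=0)
  nb ##.#.: next=#  (t=9,i=15, bit26=1)
  nb ##..#: next=#  (t=0,i=19, bit25=1)
  nb ##...: next=.  (t=0,i=10, bit24=0)
  nb #.###: next=.  (t=0,i=15, bit23=0)
  nb #.##.: next=#  (t=0,i=5, bit22=1)
  nb #.#.#: next=.  (t=2,i=14, bit21=0)
  nb #.#..: next=.  (t=1,i=5, bit20=0)
  nb #..##: next=.  (t=0,i=20, bit19=0)
  nb #..#.: next=.  (t=1,i=7, bit18=0)
  nb #...#: next=.  (t=0,i=11, bit17=0)
  nb #....: next=.  (t=3,i=8, bit16=0)
  nb .####: next=#  (t=0,i=16, bit15=1)
  nb .###.: next=.  (t=4,i=18, bit14=0)
  nb .##.#: next=.  (t=0,i=6, bit13=0)
  nb .##..: next=.  (t=0,i=9, bit12=0)
  nb .#.##: next=.  (t=0,i=14, bit11=0)
  nb .#.#.: next=.  (t=1,i=4, bit10=0)
  nb .#..#: next=#  (t=1,i=6, bit9=1)
  nb .#...: next=.  (t=1,i=9, bit8=0)
  nb ..###: next=#  (t=0,i=21, bit7=1)
  nb ..##.: next=#  (t=1,i=12, bit6=1)
  nb ..#.#: next=#  (t=0,i=13, bit5=1)
  nb ..#..: next=#  (t=1,i=8, bit4=1)
  nb ...##: next=.  (t=1,i=11, bit3=0)
  nb ...#.: next=#  (t=0,i=12, bit2=1)
  nb ....#: next=#  (t=3,i=9, bit1=1)
  nb .....: next=.  (t=3,i=15, bit0=0)
  bits 00110110010000001000001011110110 = 910197494

910197494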